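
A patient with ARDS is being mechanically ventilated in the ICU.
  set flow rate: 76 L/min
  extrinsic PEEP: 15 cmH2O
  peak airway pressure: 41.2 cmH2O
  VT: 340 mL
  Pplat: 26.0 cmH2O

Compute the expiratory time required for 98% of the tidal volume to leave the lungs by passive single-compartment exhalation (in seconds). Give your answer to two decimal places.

Flow: 76 L/min ÷ 60 = 1.2667 L/s.
R = (PIP − Pplat)/V̇ = (41.2 − 26.0) / 1.2667 = 15.2/1.2667 = 12.0 cmH2O·s/L.
C = Vt/(Pplat − PEEP) = 340.0 / (26.0 − 15) = 340.0/11.0 = 30.909 mL/cmH2O.
τ = R × C = 12.0 × 0.03091 L/cmH2O = 0.3709 s.
t = −τ·ln(1 − 0.98) = −0.3709·ln(0.02) = 1.451 s.

1.45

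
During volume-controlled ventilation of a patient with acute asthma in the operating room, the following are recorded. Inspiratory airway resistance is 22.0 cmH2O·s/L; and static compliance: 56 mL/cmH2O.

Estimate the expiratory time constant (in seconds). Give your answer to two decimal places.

1.23

τ = R × C = 22.0 × 56 mL/cmH2O = 22.0 × 0.056 L/cmH2O = 1.232 s.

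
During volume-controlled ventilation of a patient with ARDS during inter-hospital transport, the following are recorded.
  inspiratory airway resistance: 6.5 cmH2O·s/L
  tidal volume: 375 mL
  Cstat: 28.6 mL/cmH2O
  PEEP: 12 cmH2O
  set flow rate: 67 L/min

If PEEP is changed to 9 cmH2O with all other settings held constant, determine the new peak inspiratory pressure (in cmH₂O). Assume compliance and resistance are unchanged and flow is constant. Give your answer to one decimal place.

Flow: 67 L/min ÷ 60 = 1.1167 L/s.
PIP = Vt/C + R·V̇ + PEEP (constant-flow equation of motion).
Only the baseline term changes: ΔPIP = ΔPEEP = 9 − 12 = -3.0 cmH2O.
Original PIP = 375/28.6 + 6.5×1.1167 + 12 = 32.37 cmH2O; new PIP = 32.37 + (-3.0) = 29.37 cmH2O.

29.4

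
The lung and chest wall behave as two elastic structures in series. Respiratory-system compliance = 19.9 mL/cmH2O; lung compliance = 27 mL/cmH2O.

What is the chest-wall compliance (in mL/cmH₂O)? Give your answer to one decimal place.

1/Ccw = 1/Crs − 1/CL.
1/Ccw = 1/19.9 − 1/27 = 0.01321.
Ccw = 75.7 mL/cmH2O.

75.7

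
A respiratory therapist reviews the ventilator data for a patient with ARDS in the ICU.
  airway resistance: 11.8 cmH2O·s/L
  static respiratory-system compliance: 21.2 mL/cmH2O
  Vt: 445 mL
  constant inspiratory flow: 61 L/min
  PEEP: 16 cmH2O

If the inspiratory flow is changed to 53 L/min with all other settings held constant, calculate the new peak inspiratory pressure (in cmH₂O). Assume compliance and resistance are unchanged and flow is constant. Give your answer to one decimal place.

47.4

Flow: 61 L/min ÷ 60 = 1.0167 L/s.
New flow: 53 L/min ÷ 60 = 0.8833 L/s.
PIP = Vt/C + R·V̇ + PEEP (constant-flow equation of motion).
Only the resistive term changes: ΔPIP = R × ΔV̇ = 11.8 × (0.8833 − 1.0167) = 11.8 × -0.1334 = -1.574 cmH2O.
Original PIP = 445/21.2 + 11.8×1.0167 + 16 = 48.988 cmH2O; new PIP = 48.988 + (-1.574) = 47.414 cmH2O.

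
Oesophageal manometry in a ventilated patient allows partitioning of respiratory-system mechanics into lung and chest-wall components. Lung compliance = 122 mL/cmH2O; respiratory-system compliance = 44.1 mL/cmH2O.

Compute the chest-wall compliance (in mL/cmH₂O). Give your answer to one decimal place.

69.1

1/Ccw = 1/Crs − 1/CL.
1/Ccw = 1/44.1 − 1/122 = 0.01448.
Ccw = 69.061 mL/cmH2O.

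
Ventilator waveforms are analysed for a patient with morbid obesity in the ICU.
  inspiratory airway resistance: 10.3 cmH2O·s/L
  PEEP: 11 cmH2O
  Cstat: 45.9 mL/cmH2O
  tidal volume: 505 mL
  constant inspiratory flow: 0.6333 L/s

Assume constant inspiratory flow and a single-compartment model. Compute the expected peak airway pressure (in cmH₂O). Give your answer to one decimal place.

28.5

Equation of motion (constant flow): PIP = Vt/C + R·V̇ + PEEP.
PIP = 505/45.9 + 10.3×0.6333 + 11 = 11.002 + 6.523 + 11 = 28.525 cmH2O.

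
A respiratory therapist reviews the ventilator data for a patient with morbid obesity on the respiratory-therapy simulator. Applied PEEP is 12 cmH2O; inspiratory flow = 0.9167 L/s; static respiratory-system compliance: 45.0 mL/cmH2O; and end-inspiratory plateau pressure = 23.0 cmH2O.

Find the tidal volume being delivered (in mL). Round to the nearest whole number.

Vt = Cstat × (Pplat − PEEP) = 45.0 × (23.0 − 12) = 45.0 × 11.0 = 495.0 mL.

495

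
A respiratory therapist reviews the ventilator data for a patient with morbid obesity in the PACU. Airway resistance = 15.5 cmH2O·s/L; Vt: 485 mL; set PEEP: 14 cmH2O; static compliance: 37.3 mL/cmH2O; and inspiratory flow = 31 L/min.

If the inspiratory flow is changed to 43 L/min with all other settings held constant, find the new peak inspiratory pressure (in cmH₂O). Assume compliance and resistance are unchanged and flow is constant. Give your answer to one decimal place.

38.1

Flow: 31 L/min ÷ 60 = 0.5167 L/s.
New flow: 43 L/min ÷ 60 = 0.7167 L/s.
PIP = Vt/C + R·V̇ + PEEP (constant-flow equation of motion).
Only the resistive term changes: ΔPIP = R × ΔV̇ = 15.5 × (0.7167 − 0.5167) = 15.5 × 0.2 = 3.1 cmH2O.
Original PIP = 485/37.3 + 15.5×0.5167 + 14 = 35.012 cmH2O; new PIP = 35.012 + (3.1) = 38.112 cmH2O.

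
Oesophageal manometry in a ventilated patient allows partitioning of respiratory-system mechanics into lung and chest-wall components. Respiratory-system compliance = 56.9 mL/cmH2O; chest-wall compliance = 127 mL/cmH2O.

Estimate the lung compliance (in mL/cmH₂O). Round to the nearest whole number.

103

1/CL = 1/Crs − 1/Ccw.
1/CL = 1/56.9 − 1/127 = 0.009701.
CL = 103.08 mL/cmH2O.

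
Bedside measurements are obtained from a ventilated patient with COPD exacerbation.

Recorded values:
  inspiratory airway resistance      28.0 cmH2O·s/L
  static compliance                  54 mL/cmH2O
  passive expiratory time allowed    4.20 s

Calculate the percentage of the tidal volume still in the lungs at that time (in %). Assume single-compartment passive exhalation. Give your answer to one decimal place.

τ = R × C = 28.0 × 54 mL/cmH2O = 28.0 × 0.054 L/cmH2O = 1.512 s.
Passive exhalation: V(t)/V₀ = e^(−t/τ) = e^(−4.20/1.512) = 0.06218.
Fraction remaining = 0.06218 → 6.218%.

6.2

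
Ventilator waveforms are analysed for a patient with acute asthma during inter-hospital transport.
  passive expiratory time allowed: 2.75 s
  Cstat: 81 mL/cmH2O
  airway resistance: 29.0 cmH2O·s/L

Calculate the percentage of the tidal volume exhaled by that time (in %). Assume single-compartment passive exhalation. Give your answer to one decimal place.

69.0

τ = R × C = 29.0 × 81 mL/cmH2O = 29.0 × 0.081 L/cmH2O = 2.349 s.
Passive exhalation: V(t)/V₀ = e^(−t/τ) = e^(−2.75/2.349) = 0.3101.
Fraction exhaled = 1 − 0.3101 = 0.6899 → 68.99%.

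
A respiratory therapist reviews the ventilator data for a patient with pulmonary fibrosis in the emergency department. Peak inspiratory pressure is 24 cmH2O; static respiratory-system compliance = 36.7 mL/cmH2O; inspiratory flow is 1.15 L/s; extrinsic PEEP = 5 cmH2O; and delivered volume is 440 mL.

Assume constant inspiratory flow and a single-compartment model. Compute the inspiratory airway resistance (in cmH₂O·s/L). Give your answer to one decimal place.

Equation of motion (constant flow): PIP = Vt/C + R·V̇ + PEEP.
R·V̇ = PIP − Vt/C − PEEP = 24 − 440/36.7 − 5 = 24 − 11.989 − 5 = 7.011 cmH2O.
R = 7.011 / 1.15 = 6.097 cmH2O·s/L.

6.1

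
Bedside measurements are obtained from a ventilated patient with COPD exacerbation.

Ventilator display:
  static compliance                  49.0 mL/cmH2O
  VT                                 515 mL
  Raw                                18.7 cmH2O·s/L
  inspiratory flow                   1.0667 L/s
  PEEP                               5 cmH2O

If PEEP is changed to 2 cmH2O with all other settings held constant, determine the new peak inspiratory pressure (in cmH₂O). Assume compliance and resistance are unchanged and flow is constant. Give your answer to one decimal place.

32.5

PIP = Vt/C + R·V̇ + PEEP (constant-flow equation of motion).
Only the baseline term changes: ΔPIP = ΔPEEP = 2 − 5 = -3.0 cmH2O.
Original PIP = 515/49.0 + 18.7×1.0667 + 5 = 35.457 cmH2O; new PIP = 35.457 + (-3.0) = 32.457 cmH2O.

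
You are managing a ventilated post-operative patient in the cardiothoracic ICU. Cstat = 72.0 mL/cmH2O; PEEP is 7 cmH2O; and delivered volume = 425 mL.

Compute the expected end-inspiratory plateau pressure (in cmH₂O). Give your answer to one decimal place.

12.9

Pplat = PEEP + Vt / Cstat = 7 + 425 / 72.0 = 7 + 5.903 = 12.903 cmH2O.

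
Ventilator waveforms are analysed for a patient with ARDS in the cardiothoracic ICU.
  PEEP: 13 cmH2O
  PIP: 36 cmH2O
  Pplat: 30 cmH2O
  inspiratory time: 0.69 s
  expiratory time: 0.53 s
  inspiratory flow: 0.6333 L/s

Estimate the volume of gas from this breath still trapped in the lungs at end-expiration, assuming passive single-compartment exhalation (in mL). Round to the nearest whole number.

Vt = flow × Ti = 0.6333 L/s × 0.69 s × 1000 mL/L = 436.98 mL.
R = (PIP − Pplat)/V̇ = (36 − 30) / 0.6333 = 6.0/0.6333 = 9.474 cmH2O·s/L.
C = Vt/(Pplat − PEEP) = 436.98 / (30 − 13) = 436.98/17.0 = 25.705 mL/cmH2O.
τ = R × C = 9.474 × 0.02571 L/cmH2O = 0.2436 s.
Fraction remaining = e^(−Te/τ) = e^(−0.53/0.2436) = 0.1135.
Trapped volume = 436.98 × 0.1135 = 49.597 mL.

50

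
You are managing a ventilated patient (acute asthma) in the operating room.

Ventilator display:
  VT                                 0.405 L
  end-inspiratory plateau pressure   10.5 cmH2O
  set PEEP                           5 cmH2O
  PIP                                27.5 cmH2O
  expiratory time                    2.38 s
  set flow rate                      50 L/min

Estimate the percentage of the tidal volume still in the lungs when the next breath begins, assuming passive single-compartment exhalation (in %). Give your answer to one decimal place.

20.5

Flow: 50 L/min ÷ 60 = 0.8333 L/s.
R = (PIP − Pplat)/V̇ = (27.5 − 10.5) / 0.8333 = 17.0/0.8333 = 20.401 cmH2O·s/L.
C = Vt/(Pplat − PEEP) = 405.0 / (10.5 − 5) = 405.0/5.5 = 73.636 mL/cmH2O.
τ = R × C = 20.401 × 0.07364 L/cmH2O = 1.502 s.
Fraction remaining at end-expiration = e^(−Te/τ) = e^(−2.38/1.502) = 0.205 → 20.5%.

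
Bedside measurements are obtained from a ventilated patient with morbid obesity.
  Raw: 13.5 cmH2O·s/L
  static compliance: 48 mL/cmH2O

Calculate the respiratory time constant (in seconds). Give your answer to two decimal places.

0.65

τ = R × C = 13.5 × 48 mL/cmH2O = 13.5 × 0.048 L/cmH2O = 0.648 s.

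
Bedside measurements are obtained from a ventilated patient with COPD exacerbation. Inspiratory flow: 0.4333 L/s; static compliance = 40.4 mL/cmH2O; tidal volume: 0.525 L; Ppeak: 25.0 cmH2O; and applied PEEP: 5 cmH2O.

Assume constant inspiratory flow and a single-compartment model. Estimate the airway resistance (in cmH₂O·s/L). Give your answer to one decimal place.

16.2

Equation of motion (constant flow): PIP = Vt/C + R·V̇ + PEEP.
R·V̇ = PIP − Vt/C − PEEP = 25.0 − 525/40.4 − 5 = 25.0 − 12.995 − 5 = 7.005 cmH2O.
R = 7.005 / 0.4333 = 16.167 cmH2O·s/L.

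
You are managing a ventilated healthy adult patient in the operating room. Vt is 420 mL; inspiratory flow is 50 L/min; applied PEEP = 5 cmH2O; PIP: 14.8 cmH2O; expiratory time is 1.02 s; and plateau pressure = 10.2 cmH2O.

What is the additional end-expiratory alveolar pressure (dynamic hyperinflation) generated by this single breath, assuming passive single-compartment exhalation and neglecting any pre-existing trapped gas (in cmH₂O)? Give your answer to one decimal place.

0.5

Flow: 50 L/min ÷ 60 = 0.8333 L/s.
R = (PIP − Pplat)/V̇ = (14.8 − 10.2) / 0.8333 = 4.6/0.8333 = 5.52 cmH2O·s/L.
C = Vt/(Pplat − PEEP) = 420.0 / (10.2 − 5) = 420.0/5.2 = 80.769 mL/cmH2O.
τ = R × C = 5.52 × 0.08077 L/cmH2O = 0.4459 s.
Fraction remaining = e^(−Te/τ) = e^(−1.02/0.4459) = 0.1015; trapped volume = 420.0 × 0.1015 = 42.63 mL.
Additional alveolar pressure from trapping ≈ V_trapped / C = 42.63 / 80.769 = 0.5278 cmH2O.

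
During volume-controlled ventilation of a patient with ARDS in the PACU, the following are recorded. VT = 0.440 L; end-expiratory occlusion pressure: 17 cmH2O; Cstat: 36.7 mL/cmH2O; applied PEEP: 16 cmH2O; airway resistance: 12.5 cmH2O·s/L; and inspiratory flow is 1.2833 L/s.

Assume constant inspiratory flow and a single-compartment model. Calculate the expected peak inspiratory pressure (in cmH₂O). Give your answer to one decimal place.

Total PEEP = 17 cmH2O (set 16 + intrinsic 1); this is the baseline alveolar pressure.
Equation of motion (constant flow): PIP = Vt/C + R·V̇ + PEEP.
PIP = 440/36.7 + 12.5×1.2833 + 17 = 11.989 + 16.041 + 17 = 45.03 cmH2O.

45.0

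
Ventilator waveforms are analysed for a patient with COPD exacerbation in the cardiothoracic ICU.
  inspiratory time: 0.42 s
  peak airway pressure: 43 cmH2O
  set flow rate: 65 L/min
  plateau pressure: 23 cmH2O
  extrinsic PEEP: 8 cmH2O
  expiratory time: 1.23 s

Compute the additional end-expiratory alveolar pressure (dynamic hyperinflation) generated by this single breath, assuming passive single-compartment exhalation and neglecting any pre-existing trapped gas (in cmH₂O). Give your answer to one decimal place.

Flow: 65 L/min ÷ 60 = 1.0833 L/s.
Vt = flow × Ti = 1.0833 L/s × 0.42 s × 1000 mL/L = 454.99 mL.
R = (PIP − Pplat)/V̇ = (43 − 23) / 1.0833 = 20.0/1.0833 = 18.462 cmH2O·s/L.
C = Vt/(Pplat − PEEP) = 454.99 / (23 − 8) = 454.99/15.0 = 30.333 mL/cmH2O.
τ = R × C = 18.462 × 0.03033 L/cmH2O = 0.56 s.
Fraction remaining = e^(−Te/τ) = e^(−1.23/0.56) = 0.1112; trapped volume = 454.99 × 0.1112 = 50.595 mL.
Additional alveolar pressure from trapping ≈ V_trapped / C = 50.595 / 30.333 = 1.668 cmH2O.

1.7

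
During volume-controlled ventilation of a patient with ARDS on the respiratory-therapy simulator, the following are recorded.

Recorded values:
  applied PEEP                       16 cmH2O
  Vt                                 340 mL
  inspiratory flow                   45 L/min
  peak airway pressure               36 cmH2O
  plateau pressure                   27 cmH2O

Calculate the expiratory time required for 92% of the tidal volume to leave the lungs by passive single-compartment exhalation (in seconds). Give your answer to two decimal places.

Flow: 45 L/min ÷ 60 = 0.75 L/s.
R = (PIP − Pplat)/V̇ = (36 − 27) / 0.75 = 9.0/0.75 = 12.0 cmH2O·s/L.
C = Vt/(Pplat − PEEP) = 340.0 / (27 − 16) = 340.0/11.0 = 30.909 mL/cmH2O.
τ = R × C = 12.0 × 0.03091 L/cmH2O = 0.3709 s.
t = −τ·ln(1 − 0.92) = −0.3709·ln(0.08) = 0.9368 s.

0.94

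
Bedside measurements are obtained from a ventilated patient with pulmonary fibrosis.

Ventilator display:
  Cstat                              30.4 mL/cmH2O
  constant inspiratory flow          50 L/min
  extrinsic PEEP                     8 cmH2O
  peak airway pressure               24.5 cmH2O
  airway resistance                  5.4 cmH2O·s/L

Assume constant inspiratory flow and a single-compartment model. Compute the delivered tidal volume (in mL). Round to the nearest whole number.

365

Flow: 50 L/min ÷ 60 = 0.8333 L/s.
Equation of motion (constant flow): PIP = Vt/C + R·V̇ + PEEP.
Vt/C = PIP − R·V̇ − PEEP = 24.5 − 4.5 − 8 = 12.0 cmH2O.
Vt = C × 12.0 = 30.4 × 12.0 = 364.8 mL.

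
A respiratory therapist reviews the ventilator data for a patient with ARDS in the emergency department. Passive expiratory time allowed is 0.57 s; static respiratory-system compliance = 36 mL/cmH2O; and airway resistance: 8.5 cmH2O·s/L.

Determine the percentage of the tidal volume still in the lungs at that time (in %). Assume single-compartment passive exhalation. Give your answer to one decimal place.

τ = R × C = 8.5 × 36 mL/cmH2O = 8.5 × 0.036 L/cmH2O = 0.306 s.
Passive exhalation: V(t)/V₀ = e^(−t/τ) = e^(−0.57/0.306) = 0.1552.
Fraction remaining = 0.1552 → 15.52%.

15.5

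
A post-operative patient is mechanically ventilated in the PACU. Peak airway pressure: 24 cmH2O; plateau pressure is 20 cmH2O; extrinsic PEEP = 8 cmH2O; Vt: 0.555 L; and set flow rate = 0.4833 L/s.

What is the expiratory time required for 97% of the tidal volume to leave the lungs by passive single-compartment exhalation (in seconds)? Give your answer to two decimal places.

1.34

R = (PIP − Pplat)/V̇ = (24 − 20) / 0.4833 = 4.0/0.4833 = 8.276 cmH2O·s/L.
C = Vt/(Pplat − PEEP) = 555.0 / (20 − 8) = 555.0/12.0 = 46.25 mL/cmH2O.
τ = R × C = 8.276 × 0.04625 L/cmH2O = 0.3828 s.
t = −τ·ln(1 − 0.97) = −0.3828·ln(0.03) = 1.342 s.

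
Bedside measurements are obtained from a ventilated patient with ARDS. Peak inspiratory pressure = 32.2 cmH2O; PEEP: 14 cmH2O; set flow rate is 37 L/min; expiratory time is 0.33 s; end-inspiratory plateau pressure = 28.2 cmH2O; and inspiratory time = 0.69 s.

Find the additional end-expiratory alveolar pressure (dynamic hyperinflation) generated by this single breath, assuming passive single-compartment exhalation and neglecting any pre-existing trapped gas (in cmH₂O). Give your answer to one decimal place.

Flow: 37 L/min ÷ 60 = 0.6167 L/s.
Vt = flow × Ti = 0.6167 L/s × 0.69 s × 1000 mL/L = 425.52 mL.
R = (PIP − Pplat)/V̇ = (32.2 − 28.2) / 0.6167 = 4.0/0.6167 = 6.486 cmH2O·s/L.
C = Vt/(Pplat − PEEP) = 425.52 / (28.2 − 14) = 425.52/14.2 = 29.966 mL/cmH2O.
τ = R × C = 6.486 × 0.02997 L/cmH2O = 0.1944 s.
Fraction remaining = e^(−Te/τ) = e^(−0.33/0.1944) = 0.1831; trapped volume = 425.52 × 0.1831 = 77.913 mL.
Additional alveolar pressure from trapping ≈ V_trapped / C = 77.913 / 29.966 = 2.6 cmH2O.

2.6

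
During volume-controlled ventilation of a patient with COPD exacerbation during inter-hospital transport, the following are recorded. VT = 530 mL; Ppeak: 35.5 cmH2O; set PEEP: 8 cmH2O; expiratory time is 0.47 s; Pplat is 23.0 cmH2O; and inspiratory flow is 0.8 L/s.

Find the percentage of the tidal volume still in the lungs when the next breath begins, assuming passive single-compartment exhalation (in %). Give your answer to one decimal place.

42.7

R = (PIP − Pplat)/V̇ = (35.5 − 23.0) / 0.8 = 12.5/0.8 = 15.625 cmH2O·s/L.
C = Vt/(Pplat − PEEP) = 530.0 / (23.0 − 8) = 530.0/15.0 = 35.333 mL/cmH2O.
τ = R × C = 15.625 × 0.03533 L/cmH2O = 0.552 s.
Fraction remaining at end-expiration = e^(−Te/τ) = e^(−0.47/0.552) = 0.4268 → 42.68%.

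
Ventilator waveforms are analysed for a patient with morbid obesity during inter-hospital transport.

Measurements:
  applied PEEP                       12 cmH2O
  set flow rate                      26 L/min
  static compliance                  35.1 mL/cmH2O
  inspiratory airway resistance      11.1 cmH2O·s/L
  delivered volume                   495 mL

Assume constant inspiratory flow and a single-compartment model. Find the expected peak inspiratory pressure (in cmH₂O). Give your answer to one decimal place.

30.9

Flow: 26 L/min ÷ 60 = 0.4333 L/s.
Equation of motion (constant flow): PIP = Vt/C + R·V̇ + PEEP.
PIP = 495/35.1 + 11.1×0.4333 + 12 = 14.103 + 4.81 + 12 = 30.913 cmH2O.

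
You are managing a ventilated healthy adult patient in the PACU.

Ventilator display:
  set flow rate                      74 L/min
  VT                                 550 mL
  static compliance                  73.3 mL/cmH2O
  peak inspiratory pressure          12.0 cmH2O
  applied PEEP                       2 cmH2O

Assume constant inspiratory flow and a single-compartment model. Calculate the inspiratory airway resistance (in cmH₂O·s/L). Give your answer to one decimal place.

2.0

Flow: 74 L/min ÷ 60 = 1.2333 L/s.
Equation of motion (constant flow): PIP = Vt/C + R·V̇ + PEEP.
R·V̇ = PIP − Vt/C − PEEP = 12.0 − 550/73.3 − 2 = 12.0 − 7.503 − 2 = 2.497 cmH2O.
R = 2.497 / 1.2333 = 2.025 cmH2O·s/L.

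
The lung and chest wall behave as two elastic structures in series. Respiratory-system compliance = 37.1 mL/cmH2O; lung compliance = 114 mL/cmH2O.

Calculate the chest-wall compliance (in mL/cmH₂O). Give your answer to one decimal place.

1/Ccw = 1/Crs − 1/CL.
1/Ccw = 1/37.1 − 1/114 = 0.01818.
Ccw = 55.006 mL/cmH2O.

55.0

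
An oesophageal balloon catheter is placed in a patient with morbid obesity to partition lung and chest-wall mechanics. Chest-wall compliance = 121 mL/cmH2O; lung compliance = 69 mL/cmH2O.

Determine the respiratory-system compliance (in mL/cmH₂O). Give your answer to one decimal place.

43.9

Lung and chest wall are elastances in series: 1/Crs = 1/CL + 1/Ccw.
1/Crs = 1/69 + 1/121 = 0.02276.
Crs = 43.937 mL/cmH2O.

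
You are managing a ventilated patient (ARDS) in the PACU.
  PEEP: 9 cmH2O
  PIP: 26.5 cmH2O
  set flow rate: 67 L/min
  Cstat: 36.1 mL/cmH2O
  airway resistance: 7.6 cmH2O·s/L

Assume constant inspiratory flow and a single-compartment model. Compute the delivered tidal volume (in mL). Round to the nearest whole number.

Flow: 67 L/min ÷ 60 = 1.1167 L/s.
Equation of motion (constant flow): PIP = Vt/C + R·V̇ + PEEP.
Vt/C = PIP − R·V̇ − PEEP = 26.5 − 8.487 − 9 = 9.013 cmH2O.
Vt = C × 9.013 = 36.1 × 9.013 = 325.37 mL.

325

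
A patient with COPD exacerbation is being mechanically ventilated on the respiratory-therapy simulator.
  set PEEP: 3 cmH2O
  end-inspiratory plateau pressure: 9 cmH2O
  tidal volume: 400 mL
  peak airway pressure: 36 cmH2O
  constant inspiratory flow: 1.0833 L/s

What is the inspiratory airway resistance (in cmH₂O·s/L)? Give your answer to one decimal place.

Raw = (PIP − Pplat) / flow = (36 − 9) / 1.0833 = 27.0 / 1.0833 = 24.924 cmH2O·s/L.

24.9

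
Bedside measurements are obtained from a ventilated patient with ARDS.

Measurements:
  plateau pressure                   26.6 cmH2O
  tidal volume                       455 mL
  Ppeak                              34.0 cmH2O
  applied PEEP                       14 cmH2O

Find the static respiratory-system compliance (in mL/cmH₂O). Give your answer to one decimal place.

Cstat = Vt / (Pplat − PEEP) = 455 / (26.6 − 14) = 455 / 12.6 = 36.111 mL/cmH2O.

36.1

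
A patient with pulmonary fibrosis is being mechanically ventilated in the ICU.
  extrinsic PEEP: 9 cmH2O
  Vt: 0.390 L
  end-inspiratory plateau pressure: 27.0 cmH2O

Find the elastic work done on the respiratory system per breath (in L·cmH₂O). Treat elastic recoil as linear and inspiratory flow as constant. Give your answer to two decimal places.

3.51

Elastic work ≈ ½ × (Pplat − PEEP) × Vt = 0.5 × (27.0 − 9) × 0.390 L = 0.5 × 18.0 × 0.390 = 3.51 L·cmH2O.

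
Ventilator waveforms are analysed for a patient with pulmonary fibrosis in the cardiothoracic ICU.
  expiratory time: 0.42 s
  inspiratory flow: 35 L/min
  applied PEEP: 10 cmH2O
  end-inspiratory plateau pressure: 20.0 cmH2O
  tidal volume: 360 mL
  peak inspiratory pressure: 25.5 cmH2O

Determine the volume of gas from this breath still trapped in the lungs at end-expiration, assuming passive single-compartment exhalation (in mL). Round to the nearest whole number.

104

Flow: 35 L/min ÷ 60 = 0.5833 L/s.
R = (PIP − Pplat)/V̇ = (25.5 − 20.0) / 0.5833 = 5.5/0.5833 = 9.429 cmH2O·s/L.
C = Vt/(Pplat − PEEP) = 360.0 / (20.0 − 10) = 360.0/10.0 = 36.0 mL/cmH2O.
τ = R × C = 9.429 × 0.036 L/cmH2O = 0.3394 s.
Fraction remaining = e^(−Te/τ) = e^(−0.42/0.3394) = 0.2901.
Trapped volume = 360.0 × 0.2901 = 104.44 mL.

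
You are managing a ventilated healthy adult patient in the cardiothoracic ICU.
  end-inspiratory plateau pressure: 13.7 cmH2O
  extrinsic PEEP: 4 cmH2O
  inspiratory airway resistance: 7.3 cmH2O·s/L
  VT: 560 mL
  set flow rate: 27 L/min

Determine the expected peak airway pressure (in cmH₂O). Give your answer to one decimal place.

17.0

Flow: 27 L/min ÷ 60 = 0.45 L/s.
PIP = Pplat + Raw × flow = 13.7 + 7.3 × 0.45 = 13.7 + 3.285 = 16.985 cmH2O.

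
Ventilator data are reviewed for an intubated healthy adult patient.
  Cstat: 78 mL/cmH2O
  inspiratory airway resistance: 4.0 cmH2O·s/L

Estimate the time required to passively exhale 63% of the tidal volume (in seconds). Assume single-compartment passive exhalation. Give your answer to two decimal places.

τ = R × C = 4.0 × 78 mL/cmH2O = 4.0 × 0.078 L/cmH2O = 0.312 s.
Exhaled fraction f = 1 − e^(−t/τ) → t = −τ·ln(1 − f) = −0.312·ln(0.37) = 0.3102 s.

0.31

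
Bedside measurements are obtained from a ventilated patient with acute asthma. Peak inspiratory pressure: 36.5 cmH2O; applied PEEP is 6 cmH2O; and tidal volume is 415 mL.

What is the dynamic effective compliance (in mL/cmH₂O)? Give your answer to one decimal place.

Dynamic compliance = Vt / (PIP − PEEP) = 415 / (36.5 − 6) = 415 / 30.5 = 13.607 mL/cmH2O.

13.6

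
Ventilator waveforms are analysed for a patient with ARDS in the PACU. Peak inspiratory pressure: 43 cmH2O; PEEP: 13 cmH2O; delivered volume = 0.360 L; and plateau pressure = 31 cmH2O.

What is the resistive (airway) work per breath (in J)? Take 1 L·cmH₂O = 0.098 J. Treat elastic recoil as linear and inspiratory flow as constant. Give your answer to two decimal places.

With constant inspiratory flow the resistive pressure is constant at PIP − Pplat = 43 − 31 = 12.0 cmH2O, so resistive work = 12.0 × 0.360 = 4.32 L·cmH2O.
× 0.098 J/(L·cmH2O) → 0.4234 J.

0.42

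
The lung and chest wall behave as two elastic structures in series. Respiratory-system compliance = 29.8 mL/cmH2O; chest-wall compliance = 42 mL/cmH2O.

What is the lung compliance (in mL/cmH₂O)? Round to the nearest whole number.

1/CL = 1/Crs − 1/Ccw.
1/CL = 1/29.8 − 1/42 = 0.009748.
CL = 102.59 mL/cmH2O.

103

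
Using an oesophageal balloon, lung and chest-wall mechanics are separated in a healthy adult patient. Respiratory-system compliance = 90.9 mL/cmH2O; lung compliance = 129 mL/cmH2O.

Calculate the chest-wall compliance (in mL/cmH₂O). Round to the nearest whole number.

308

1/Ccw = 1/Crs − 1/CL.
1/Ccw = 1/90.9 − 1/129 = 0.003249.
Ccw = 307.79 mL/cmH2O.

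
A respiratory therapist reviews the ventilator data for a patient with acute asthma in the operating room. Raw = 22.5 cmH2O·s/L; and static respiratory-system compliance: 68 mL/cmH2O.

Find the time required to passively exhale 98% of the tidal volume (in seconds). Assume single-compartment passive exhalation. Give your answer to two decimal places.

5.99

τ = R × C = 22.5 × 68 mL/cmH2O = 22.5 × 0.068 L/cmH2O = 1.53 s.
Exhaled fraction f = 1 − e^(−t/τ) → t = −τ·ln(1 − f) = −1.53·ln(0.02) = 5.985 s.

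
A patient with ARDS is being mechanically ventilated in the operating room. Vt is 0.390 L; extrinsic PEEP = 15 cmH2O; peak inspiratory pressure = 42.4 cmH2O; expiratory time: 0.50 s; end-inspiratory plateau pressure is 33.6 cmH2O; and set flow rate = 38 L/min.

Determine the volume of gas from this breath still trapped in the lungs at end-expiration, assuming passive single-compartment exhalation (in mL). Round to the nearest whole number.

Flow: 38 L/min ÷ 60 = 0.6333 L/s.
R = (PIP − Pplat)/V̇ = (42.4 − 33.6) / 0.6333 = 8.8/0.6333 = 13.895 cmH2O·s/L.
C = Vt/(Pplat − PEEP) = 390.0 / (33.6 − 15) = 390.0/18.6 = 20.968 mL/cmH2O.
τ = R × C = 13.895 × 0.02097 L/cmH2O = 0.2914 s.
Fraction remaining = e^(−Te/τ) = e^(−0.50/0.2914) = 0.1798.
Trapped volume = 390.0 × 0.1798 = 70.122 mL.

70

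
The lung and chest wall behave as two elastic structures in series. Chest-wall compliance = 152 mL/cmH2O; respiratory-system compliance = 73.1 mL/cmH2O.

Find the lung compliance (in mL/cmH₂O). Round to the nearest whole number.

1/CL = 1/Crs − 1/Ccw.
1/CL = 1/73.1 − 1/152 = 0.007101.
CL = 140.83 mL/cmH2O.

141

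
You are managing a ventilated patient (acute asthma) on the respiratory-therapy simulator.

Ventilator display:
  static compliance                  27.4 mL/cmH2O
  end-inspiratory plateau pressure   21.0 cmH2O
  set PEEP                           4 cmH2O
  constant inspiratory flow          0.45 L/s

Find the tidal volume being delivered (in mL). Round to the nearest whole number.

466

Vt = Cstat × (Pplat − PEEP) = 27.4 × (21.0 − 4) = 27.4 × 17.0 = 465.8 mL.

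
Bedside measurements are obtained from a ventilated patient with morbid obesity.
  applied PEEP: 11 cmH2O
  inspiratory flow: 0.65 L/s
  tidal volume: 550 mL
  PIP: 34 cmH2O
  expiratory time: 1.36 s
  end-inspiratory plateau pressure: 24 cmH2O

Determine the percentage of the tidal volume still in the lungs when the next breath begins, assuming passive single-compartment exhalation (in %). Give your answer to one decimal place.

12.4

R = (PIP − Pplat)/V̇ = (34 − 24) / 0.65 = 10.0/0.65 = 15.385 cmH2O·s/L.
C = Vt/(Pplat − PEEP) = 550.0 / (24 − 11) = 550.0/13.0 = 42.308 mL/cmH2O.
τ = R × C = 15.385 × 0.04231 L/cmH2O = 0.6509 s.
Fraction remaining at end-expiration = e^(−Te/τ) = e^(−1.36/0.6509) = 0.1238 → 12.38%.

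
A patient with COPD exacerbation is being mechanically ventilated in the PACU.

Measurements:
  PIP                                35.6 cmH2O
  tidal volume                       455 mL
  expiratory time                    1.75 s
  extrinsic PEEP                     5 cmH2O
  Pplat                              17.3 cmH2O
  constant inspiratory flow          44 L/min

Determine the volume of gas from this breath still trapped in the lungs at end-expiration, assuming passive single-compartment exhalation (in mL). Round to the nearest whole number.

Flow: 44 L/min ÷ 60 = 0.7333 L/s.
R = (PIP − Pplat)/V̇ = (35.6 − 17.3) / 0.7333 = 18.3/0.7333 = 24.956 cmH2O·s/L.
C = Vt/(Pplat − PEEP) = 455.0 / (17.3 − 5) = 455.0/12.3 = 36.992 mL/cmH2O.
τ = R × C = 24.956 × 0.03699 L/cmH2O = 0.9231 s.
Fraction remaining = e^(−Te/τ) = e^(−1.75/0.9231) = 0.1502.
Trapped volume = 455.0 × 0.1502 = 68.341 mL.

68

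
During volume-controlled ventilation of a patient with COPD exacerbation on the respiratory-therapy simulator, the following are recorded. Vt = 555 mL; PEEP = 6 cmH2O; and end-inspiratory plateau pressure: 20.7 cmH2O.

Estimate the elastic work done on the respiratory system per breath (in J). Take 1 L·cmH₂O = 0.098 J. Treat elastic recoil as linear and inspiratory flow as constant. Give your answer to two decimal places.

Elastic work ≈ ½ × (Pplat − PEEP) × Vt = 0.5 × (20.7 − 6) × 0.555 L = 0.5 × 14.7 × 0.555 = 4.079 L·cmH2O.
× 0.098 J/(L·cmH2O) → 0.3997 J.

0.40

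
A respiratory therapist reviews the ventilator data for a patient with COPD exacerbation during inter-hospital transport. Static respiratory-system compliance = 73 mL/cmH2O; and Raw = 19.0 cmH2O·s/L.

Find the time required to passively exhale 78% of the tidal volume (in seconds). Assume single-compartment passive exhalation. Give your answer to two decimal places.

2.10

τ = R × C = 19.0 × 73 mL/cmH2O = 19.0 × 0.073 L/cmH2O = 1.387 s.
Exhaled fraction f = 1 − e^(−t/τ) → t = −τ·ln(1 − f) = −1.387·ln(0.22) = 2.1 s.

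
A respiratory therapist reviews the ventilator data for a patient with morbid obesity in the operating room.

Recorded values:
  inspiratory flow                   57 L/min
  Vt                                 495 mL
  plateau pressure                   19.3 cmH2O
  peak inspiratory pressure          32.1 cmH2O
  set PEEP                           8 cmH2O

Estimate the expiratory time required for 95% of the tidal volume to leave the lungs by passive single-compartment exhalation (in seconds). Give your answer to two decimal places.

Flow: 57 L/min ÷ 60 = 0.95 L/s.
R = (PIP − Pplat)/V̇ = (32.1 − 19.3) / 0.95 = 12.8/0.95 = 13.474 cmH2O·s/L.
C = Vt/(Pplat − PEEP) = 495.0 / (19.3 − 8) = 495.0/11.3 = 43.805 mL/cmH2O.
τ = R × C = 13.474 × 0.04381 L/cmH2O = 0.5903 s.
t = −τ·ln(1 − 0.95) = −0.5903·ln(0.05) = 1.768 s.

1.77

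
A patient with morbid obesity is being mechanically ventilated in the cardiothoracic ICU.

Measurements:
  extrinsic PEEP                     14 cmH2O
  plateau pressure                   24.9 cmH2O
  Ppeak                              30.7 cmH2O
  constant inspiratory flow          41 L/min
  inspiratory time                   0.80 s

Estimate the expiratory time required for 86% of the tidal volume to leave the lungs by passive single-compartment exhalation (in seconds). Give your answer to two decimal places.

Flow: 41 L/min ÷ 60 = 0.6833 L/s.
Vt = flow × Ti = 0.6833 L/s × 0.80 s × 1000 mL/L = 546.64 mL.
R = (PIP − Pplat)/V̇ = (30.7 − 24.9) / 0.6833 = 5.8/0.6833 = 8.488 cmH2O·s/L.
C = Vt/(Pplat − PEEP) = 546.64 / (24.9 − 14) = 546.64/10.9 = 50.15 mL/cmH2O.
τ = R × C = 8.488 × 0.05015 L/cmH2O = 0.4257 s.
t = −τ·ln(1 − 0.86) = −0.4257·ln(0.14) = 0.837 s.

0.84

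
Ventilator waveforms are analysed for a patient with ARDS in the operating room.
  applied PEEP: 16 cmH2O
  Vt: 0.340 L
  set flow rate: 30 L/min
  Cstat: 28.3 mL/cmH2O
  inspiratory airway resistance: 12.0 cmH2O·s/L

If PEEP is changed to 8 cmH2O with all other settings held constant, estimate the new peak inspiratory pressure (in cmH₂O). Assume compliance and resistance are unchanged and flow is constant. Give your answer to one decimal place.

26.0

Flow: 30 L/min ÷ 60 = 0.5 L/s.
PIP = Vt/C + R·V̇ + PEEP (constant-flow equation of motion).
Only the baseline term changes: ΔPIP = ΔPEEP = 8 − 16 = -8.0 cmH2O.
Original PIP = 340/28.3 + 12.0×0.5 + 16 = 34.014 cmH2O; new PIP = 34.014 + (-8.0) = 26.014 cmH2O.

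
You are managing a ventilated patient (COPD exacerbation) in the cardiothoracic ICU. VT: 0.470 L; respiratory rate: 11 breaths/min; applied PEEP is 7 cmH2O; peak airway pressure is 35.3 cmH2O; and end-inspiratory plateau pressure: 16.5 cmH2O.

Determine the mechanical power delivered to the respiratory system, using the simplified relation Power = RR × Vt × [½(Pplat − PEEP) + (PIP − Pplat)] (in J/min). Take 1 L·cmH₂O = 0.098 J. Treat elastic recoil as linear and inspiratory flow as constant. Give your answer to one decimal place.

Per-breath work = Vt × [½(Pplat−PEEP) + (PIP−Pplat)] = 0.470 × [0.5×9.5 + 18.8] = 0.470 × 23.55 = 11.069 L·cmH2O.
Power = 11 × 11.069 = 121.76 L·cmH2O/min.
× 0.098 J/(L·cmH2O) → 11.932 J/min.

11.9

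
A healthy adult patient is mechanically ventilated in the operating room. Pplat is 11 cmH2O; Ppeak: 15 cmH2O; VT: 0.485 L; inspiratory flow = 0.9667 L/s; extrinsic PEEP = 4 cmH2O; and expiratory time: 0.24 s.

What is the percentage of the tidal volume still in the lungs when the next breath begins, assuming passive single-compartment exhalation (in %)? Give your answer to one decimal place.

43.3

R = (PIP − Pplat)/V̇ = (15 − 11) / 0.9667 = 4.0/0.9667 = 4.138 cmH2O·s/L.
C = Vt/(Pplat − PEEP) = 485.0 / (11 − 4) = 485.0/7.0 = 69.286 mL/cmH2O.
τ = R × C = 4.138 × 0.06929 L/cmH2O = 0.2867 s.
Fraction remaining at end-expiration = e^(−Te/τ) = e^(−0.24/0.2867) = 0.433 → 43.3%.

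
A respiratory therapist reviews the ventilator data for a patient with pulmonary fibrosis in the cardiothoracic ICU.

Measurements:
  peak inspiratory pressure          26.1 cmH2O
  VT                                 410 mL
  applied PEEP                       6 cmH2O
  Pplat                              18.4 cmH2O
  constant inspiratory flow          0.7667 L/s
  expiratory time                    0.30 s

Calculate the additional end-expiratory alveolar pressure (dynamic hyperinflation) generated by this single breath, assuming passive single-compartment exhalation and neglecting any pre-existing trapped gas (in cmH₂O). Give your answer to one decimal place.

R = (PIP − Pplat)/V̇ = (26.1 − 18.4) / 0.7667 = 7.7/0.7667 = 10.043 cmH2O·s/L.
C = Vt/(Pplat − PEEP) = 410.0 / (18.4 − 6) = 410.0/12.4 = 33.065 mL/cmH2O.
τ = R × C = 10.043 × 0.03307 L/cmH2O = 0.3321 s.
Fraction remaining = e^(−Te/τ) = e^(−0.30/0.3321) = 0.4052; trapped volume = 410.0 × 0.4052 = 166.13 mL.
Additional alveolar pressure from trapping ≈ V_trapped / C = 166.13 / 33.065 = 5.024 cmH2O.

5.0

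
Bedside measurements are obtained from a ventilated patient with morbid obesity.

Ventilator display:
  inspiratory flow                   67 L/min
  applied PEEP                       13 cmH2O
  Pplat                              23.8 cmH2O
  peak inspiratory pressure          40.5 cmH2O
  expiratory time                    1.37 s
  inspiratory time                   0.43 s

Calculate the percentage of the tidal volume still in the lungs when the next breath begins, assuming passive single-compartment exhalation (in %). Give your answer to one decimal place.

Flow: 67 L/min ÷ 60 = 1.1167 L/s.
Vt = flow × Ti = 1.1167 L/s × 0.43 s × 1000 mL/L = 480.18 mL.
R = (PIP − Pplat)/V̇ = (40.5 − 23.8) / 1.1167 = 16.7/1.1167 = 14.955 cmH2O·s/L.
C = Vt/(Pplat − PEEP) = 480.18 / (23.8 − 13) = 480.18/10.8 = 44.461 mL/cmH2O.
τ = R × C = 14.955 × 0.04446 L/cmH2O = 0.6649 s.
Fraction remaining at end-expiration = e^(−Te/τ) = e^(−1.37/0.6649) = 0.1274 → 12.74%.

12.7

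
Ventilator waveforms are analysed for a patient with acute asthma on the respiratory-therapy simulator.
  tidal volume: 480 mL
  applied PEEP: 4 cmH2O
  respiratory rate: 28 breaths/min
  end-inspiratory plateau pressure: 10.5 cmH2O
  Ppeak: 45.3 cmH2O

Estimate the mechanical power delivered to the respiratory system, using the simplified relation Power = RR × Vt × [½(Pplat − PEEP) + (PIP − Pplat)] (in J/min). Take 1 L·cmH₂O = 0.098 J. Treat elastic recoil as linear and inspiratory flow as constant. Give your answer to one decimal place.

Per-breath work = Vt × [½(Pplat−PEEP) + (PIP−Pplat)] = 0.480 × [0.5×6.5 + 34.8] = 0.480 × 38.05 = 18.264 L·cmH2O.
Power = 28 × 18.264 = 511.39 L·cmH2O/min.
× 0.098 J/(L·cmH2O) → 50.116 J/min.

50.1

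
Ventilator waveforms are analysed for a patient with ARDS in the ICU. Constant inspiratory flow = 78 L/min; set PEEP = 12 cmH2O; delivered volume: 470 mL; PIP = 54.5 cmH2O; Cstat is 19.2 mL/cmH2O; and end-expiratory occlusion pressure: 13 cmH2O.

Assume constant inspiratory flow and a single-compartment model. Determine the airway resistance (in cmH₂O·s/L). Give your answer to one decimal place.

13.1

Flow: 78 L/min ÷ 60 = 1.3 L/s.
Total PEEP = 13 cmH2O (set 12 + intrinsic 1); this is the baseline alveolar pressure.
Equation of motion (constant flow): PIP = Vt/C + R·V̇ + PEEP.
R·V̇ = PIP − Vt/C − PEEP = 54.5 − 470/19.2 − 13 = 54.5 − 24.479 − 13 = 17.021 cmH2O.
R = 17.021 / 1.3 = 13.093 cmH2O·s/L.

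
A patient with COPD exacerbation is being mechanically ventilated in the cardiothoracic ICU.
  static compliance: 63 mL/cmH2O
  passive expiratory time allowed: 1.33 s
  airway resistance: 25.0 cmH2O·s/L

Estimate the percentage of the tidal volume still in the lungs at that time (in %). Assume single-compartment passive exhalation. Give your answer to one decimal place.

43.0

τ = R × C = 25.0 × 63 mL/cmH2O = 25.0 × 0.063 L/cmH2O = 1.575 s.
Passive exhalation: V(t)/V₀ = e^(−t/τ) = e^(−1.33/1.575) = 0.4298.
Fraction remaining = 0.4298 → 42.98%.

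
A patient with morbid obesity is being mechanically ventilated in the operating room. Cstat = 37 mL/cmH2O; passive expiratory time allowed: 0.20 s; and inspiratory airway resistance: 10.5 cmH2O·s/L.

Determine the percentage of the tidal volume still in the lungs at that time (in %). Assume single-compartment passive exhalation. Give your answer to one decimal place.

τ = R × C = 10.5 × 37 mL/cmH2O = 10.5 × 0.037 L/cmH2O = 0.3885 s.
Passive exhalation: V(t)/V₀ = e^(−t/τ) = e^(−0.20/0.3885) = 0.5976.
Fraction remaining = 0.5976 → 59.76%.

59.8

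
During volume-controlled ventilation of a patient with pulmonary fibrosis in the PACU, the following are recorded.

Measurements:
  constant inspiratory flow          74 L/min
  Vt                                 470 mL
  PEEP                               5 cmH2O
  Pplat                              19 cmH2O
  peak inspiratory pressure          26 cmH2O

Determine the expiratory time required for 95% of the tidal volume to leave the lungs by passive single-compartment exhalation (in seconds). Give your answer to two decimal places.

0.57

Flow: 74 L/min ÷ 60 = 1.2333 L/s.
R = (PIP − Pplat)/V̇ = (26 − 19) / 1.2333 = 7.0/1.2333 = 5.676 cmH2O·s/L.
C = Vt/(Pplat − PEEP) = 470.0 / (19 − 5) = 470.0/14.0 = 33.571 mL/cmH2O.
τ = R × C = 5.676 × 0.03357 L/cmH2O = 0.1905 s.
t = −τ·ln(1 − 0.95) = −0.1905·ln(0.05) = 0.5707 s.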